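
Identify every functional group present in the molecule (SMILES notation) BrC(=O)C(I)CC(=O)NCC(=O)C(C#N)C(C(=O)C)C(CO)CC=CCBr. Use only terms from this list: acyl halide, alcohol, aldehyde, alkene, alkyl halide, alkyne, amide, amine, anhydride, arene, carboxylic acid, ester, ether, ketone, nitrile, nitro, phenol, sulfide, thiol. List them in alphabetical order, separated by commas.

Taking each segment in turn:
  BrCO: –C(=O)Br: carbonyl C bonded to C and to a halogen → acyl halide (not alkyl halide).
  CH(I): halogen on an sp³ carbon → alkyl halide.
  CH2CONHCH2: –C(=O)–N– linkage → amide (the N is not an amine).
  CO: –C(=O)– with carbon on both sides → ketone.
  CH(CN): pendant –C≡N: nitrile.
  CH(COCH3): pendant –COCH3: carbonyl C bonded to two carbons → ketone.
  CH(CH2OH): pendant –CH2OH on an sp³ backbone C → alcohol.
  CH=CH: C=C double bond → alkene.
  CH2Br: halogen on an sp³ carbon → alkyl halide.

acyl halide, alcohol, alkene, alkyl halide, amide, ketone, nitrile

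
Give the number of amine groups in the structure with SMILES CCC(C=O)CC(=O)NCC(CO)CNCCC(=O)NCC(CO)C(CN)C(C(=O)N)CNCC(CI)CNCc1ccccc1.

pendant –CHO: carbonyl C bonded to C and H → aldehyde.
–C(=O)–N– linkage → amide (the N is not an amine).
pendant –CH2OH on an sp³ backbone C → alcohol.
C–N–C with sp³ carbons and no adjacent C=O → amine (secondary).
–C(=O)–N– linkage → amide (the N is not an amine).
pendant –CH2OH on an sp³ backbone C → alcohol.
pendant –CH2NH2: N on sp³ C, no adjacent C=O → amine.
pendant –CONH2: carbonyl C bonded to C and N → amide.
C–N–C with sp³ carbons and no adjacent C=O → amine (secondary).
pendant –CH2X: halogen on sp³ carbon → alkyl halide.
C–N–C with sp³ carbons and no adjacent C=O → amine (secondary).
–C6H5 phenyl ring → arene.
Amine appears at: CH2NHCH2, CH(CH2NH2), CH2NHCH2, CH2NHCH2 → 4.

4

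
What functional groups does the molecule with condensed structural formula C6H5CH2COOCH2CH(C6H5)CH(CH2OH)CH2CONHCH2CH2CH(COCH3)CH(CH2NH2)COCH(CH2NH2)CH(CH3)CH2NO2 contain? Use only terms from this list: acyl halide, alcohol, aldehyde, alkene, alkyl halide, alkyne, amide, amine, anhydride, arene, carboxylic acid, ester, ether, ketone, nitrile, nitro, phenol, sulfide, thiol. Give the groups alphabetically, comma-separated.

C6H5– phenyl ring → arene.
–C(=O)–O–C with C on the carbonyl side → ester.
pendant –C6H5: benzene ring → arene.
pendant –CH2OH on an sp³ backbone C → alcohol.
–C(=O)–N– linkage → amide (the N is not an amine).
pendant –COCH3: carbonyl C bonded to two carbons → ketone.
pendant –CH2NH2: N on sp³ C, no adjacent C=O → amine.
–C(=O)– with carbon on both sides → ketone.
pendant –CH2NH2: N on sp³ C, no adjacent C=O → amine.
–NO2 on carbon → nitro group.

alcohol, amide, amine, arene, ester, ketone, nitro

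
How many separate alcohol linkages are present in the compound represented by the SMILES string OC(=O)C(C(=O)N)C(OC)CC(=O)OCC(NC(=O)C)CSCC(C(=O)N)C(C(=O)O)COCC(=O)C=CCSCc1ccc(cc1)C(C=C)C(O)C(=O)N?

1

Working along the chain:
  HOOC: –COOH: carbonyl C bonded to –OH and C → carboxylic acid (the –OH is not a separate alcohol).
  CH(CONH2): pendant –CONH2: carbonyl C bonded to C and N → amide.
  CH(OCH3): pendant –OCH3: C–O–C with sp³ C, no adjacent C=O → ether.
  CH2COOCH2: –C(=O)–O–C with C on the carbonyl side → ester.
  CH(NHCOCH3): pendant –NHC(=O)CH3: N bonded to a carbonyl → amide (not amine).
  CH2SCH2: C–S–C linkage → sulfide (thioether).
  CH(CONH2): pendant –CONH2: carbonyl C bonded to C and N → amide.
  CH(COOH): pendant –COOH: carbonyl C bonded to C and –OH → carboxylic acid.
  CH2OCH2: C–O–C with sp³ carbons on both sides and no adjacent C=O → ether.
  CO: –C(=O)– with carbon on both sides → ketone.
  CH=CH: C=C double bond → alkene.
  CH2SCH2: C–S–C linkage → sulfide (thioether).
  C6H4: para-disubstituted benzene ring → arene.
  CH(CH=CH2): pendant –CH=CH2: C=C double bond → alkene.
  CH(OH): –OH on an sp³ carbon → alcohol (secondary).
  CONH2: –C(=O)NH2: carbonyl C bonded to C and to N → amide (the N is not a separate amine).
Alcohol appears at: CH(OH) → 1.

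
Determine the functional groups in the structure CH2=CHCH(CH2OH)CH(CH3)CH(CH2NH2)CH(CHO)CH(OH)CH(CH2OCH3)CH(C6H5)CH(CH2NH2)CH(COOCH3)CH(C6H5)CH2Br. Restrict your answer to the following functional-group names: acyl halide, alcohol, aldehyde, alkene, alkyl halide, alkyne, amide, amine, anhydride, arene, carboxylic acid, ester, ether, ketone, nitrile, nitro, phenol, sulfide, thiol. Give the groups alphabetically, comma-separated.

C=C double bond → alkene.
pendant –CH2OH on an sp³ backbone C → alcohol.
pendant –CH2NH2: N on sp³ C, no adjacent C=O → amine.
pendant –CHO: carbonyl C bonded to C and H → aldehyde.
–OH on an sp³ carbon → alcohol (secondary).
pendant –CH2OCH3: C–O–C linkage → ether.
pendant –C6H5: benzene ring → arene.
pendant –CH2NH2: N on sp³ C, no adjacent C=O → amine.
pendant –COOCH3: carbonyl C bonded to C and –OCH3 → ester.
pendant –C6H5: benzene ring → arene.
halogen on an sp³ carbon → alkyl halide.

alcohol, aldehyde, alkene, alkyl halide, amine, arene, ester, ether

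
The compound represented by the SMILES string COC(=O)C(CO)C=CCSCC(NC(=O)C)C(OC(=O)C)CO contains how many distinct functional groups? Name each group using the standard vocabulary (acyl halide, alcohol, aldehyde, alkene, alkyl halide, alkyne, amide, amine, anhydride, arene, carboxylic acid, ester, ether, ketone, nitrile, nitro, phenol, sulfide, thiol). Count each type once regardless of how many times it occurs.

5

CH3O–C(=O)–: carbonyl C bonded to C and to –OCH3 → ester (not ketone + ether).
pendant –CH2OH on an sp³ backbone C → alcohol.
C=C double bond → alkene.
C–S–C linkage → sulfide (thioether).
pendant –NHC(=O)CH3: N bonded to a carbonyl → amide (not amine).
pendant –OC(=O)CH3: an acyloxy group → ester.
–OH on an sp³ carbon → alcohol.
Distinct types present: alcohol, alkene, amide, ester, sulfide.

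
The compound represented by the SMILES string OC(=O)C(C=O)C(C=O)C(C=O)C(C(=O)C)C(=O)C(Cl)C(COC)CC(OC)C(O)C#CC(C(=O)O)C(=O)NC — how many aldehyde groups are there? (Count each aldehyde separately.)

Taking each segment in turn:
  HOOC: –COOH: carbonyl C bonded to –OH and C → carboxylic acid (the –OH is not a separate alcohol).
  CH(CHO): pendant –CHO: carbonyl C bonded to C and H → aldehyde.
  CH(CHO): pendant –CHO: carbonyl C bonded to C and H → aldehyde.
  CH(CHO): pendant –CHO: carbonyl C bonded to C and H → aldehyde.
  CH(COCH3): pendant –COCH3: carbonyl C bonded to two carbons → ketone.
  CO: –C(=O)– with carbon on both sides → ketone.
  CH(Cl): halogen on an sp³ carbon → alkyl halide.
  CH(CH2OCH3): pendant –CH2OCH3: C–O–C linkage → ether.
  CH(OCH3): pendant –OCH3: C–O–C with sp³ C, no adjacent C=O → ether.
  CH(OH): –OH on an sp³ carbon → alcohol (secondary).
  C≡C: C≡C triple bond → alkyne.
  CH(COOH): pendant –COOH: carbonyl C bonded to C and –OH → carboxylic acid.
  CONHCH3: –C(=O)NHCH3: carbonyl C bonded to C and to N → amide (the N is not an amine).
Aldehyde appears at: CH(CHO), CH(CHO), CH(CHO) → 3.

3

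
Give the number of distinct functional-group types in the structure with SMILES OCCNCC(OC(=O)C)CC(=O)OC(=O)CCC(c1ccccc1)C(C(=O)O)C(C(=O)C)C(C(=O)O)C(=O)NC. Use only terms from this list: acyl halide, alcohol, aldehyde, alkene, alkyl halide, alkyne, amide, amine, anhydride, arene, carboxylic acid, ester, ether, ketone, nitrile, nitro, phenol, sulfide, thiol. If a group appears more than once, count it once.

Taking each segment in turn:
  HOCH2: HO– on an sp³ carbon → alcohol.
  CH2NHCH2: C–N–C with sp³ carbons and no adjacent C=O → amine (secondary).
  CH(OCOCH3): pendant –OC(=O)CH3: an acyloxy group → ester.
  CH2CO-O-COCH2: two acyl groups sharing one oxygen, –C(=O)–O–C(=O)– → anhydride.
  CH(C6H5): pendant –C6H5: benzene ring → arene.
  CH(COOH): pendant –COOH: carbonyl C bonded to C and –OH → carboxylic acid.
  CH(COCH3): pendant –COCH3: carbonyl C bonded to two carbons → ketone.
  CH(COOH): pendant –COOH: carbonyl C bonded to C and –OH → carboxylic acid.
  CONHCH3: –C(=O)NHCH3: carbonyl C bonded to C and to N → amide (the N is not an amine).
Distinct types present: alcohol, amide, amine, anhydride, arene, carboxylic acid, ester, ketone.

8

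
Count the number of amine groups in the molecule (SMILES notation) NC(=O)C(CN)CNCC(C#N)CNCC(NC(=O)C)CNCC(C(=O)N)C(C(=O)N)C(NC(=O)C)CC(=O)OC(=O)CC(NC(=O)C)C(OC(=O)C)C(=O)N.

4

–C(=O)NH2: carbonyl C bonded to C and to N → amide (the N is not a separate amine).
pendant –CH2NH2: N on sp³ C, no adjacent C=O → amine.
C–N–C with sp³ carbons and no adjacent C=O → amine (secondary).
pendant –C≡N: nitrile.
C–N–C with sp³ carbons and no adjacent C=O → amine (secondary).
pendant –NHC(=O)CH3: N bonded to a carbonyl → amide (not amine).
C–N–C with sp³ carbons and no adjacent C=O → amine (secondary).
pendant –CONH2: carbonyl C bonded to C and N → amide.
pendant –CONH2: carbonyl C bonded to C and N → amide.
pendant –NHC(=O)CH3: N bonded to a carbonyl → amide (not amine).
two acyl groups sharing one oxygen, –C(=O)–O–C(=O)– → anhydride.
pendant –NHC(=O)CH3: N bonded to a carbonyl → amide (not amine).
pendant –OC(=O)CH3: an acyloxy group → ester.
–C(=O)NH2: carbonyl C bonded to C and to N → amide (the N is not a separate amine).
Amine appears at: CH(CH2NH2), CH2NHCH2, CH2NHCH2, CH2NHCH2 → 4.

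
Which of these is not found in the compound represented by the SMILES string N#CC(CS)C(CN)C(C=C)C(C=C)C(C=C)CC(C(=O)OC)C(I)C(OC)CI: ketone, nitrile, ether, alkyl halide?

ether: present (CH(OCH3) — pendant –OCH3: C–O–C with sp³ C, no adjacent C=O → ether).
alkyl halide: present (CH(I) — halogen on an sp³ carbon → alkyl halide).
nitrile: present (N≡C — N≡C–: carbon triple-bonded to nitrogen → nitrile).
ketone: absent. In CH(COOCH3), the C=O is bonded to an –O–C group, which defines an ester, not a ketone.

ketone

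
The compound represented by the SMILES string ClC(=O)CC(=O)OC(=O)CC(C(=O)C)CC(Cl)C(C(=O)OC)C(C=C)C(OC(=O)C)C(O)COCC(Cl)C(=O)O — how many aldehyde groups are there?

–C(=O)Cl: carbonyl C bonded to C and to a halogen → acyl halide (not alkyl halide).
two acyl groups sharing one oxygen, –C(=O)–O–C(=O)– → anhydride.
pendant –COCH3: carbonyl C bonded to two carbons → ketone.
halogen on an sp³ carbon → alkyl halide.
pendant –COOCH3: carbonyl C bonded to C and –OCH3 → ester.
pendant –CH=CH2: C=C double bond → alkene.
pendant –OC(=O)CH3: an acyloxy group → ester.
–OH on an sp³ carbon → alcohol (secondary).
C–O–C with sp³ carbons on both sides and no adjacent C=O → ether.
halogen on an sp³ carbon → alkyl halide.
–COOH: carbonyl C bonded to –OH and C → carboxylic acid (the –OH is not a separate alcohol).
No segment is a aldehyde: ClCO is acyl halide, not aldehyde; CH(COCH3) is ketone, not aldehyde; CH(COOCH3) is ester, not aldehyde. → 0.

0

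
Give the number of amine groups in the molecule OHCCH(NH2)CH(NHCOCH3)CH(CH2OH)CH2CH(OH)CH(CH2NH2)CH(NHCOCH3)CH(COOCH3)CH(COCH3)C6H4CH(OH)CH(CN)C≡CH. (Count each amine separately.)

terminal –CHO: carbonyl C bonded to H and C → aldehyde.
–NH2 on an sp³ carbon with no adjacent C=O → amine.
pendant –NHC(=O)CH3: N bonded to a carbonyl → amide (not amine).
pendant –CH2OH on an sp³ backbone C → alcohol.
–OH on an sp³ carbon → alcohol (secondary).
pendant –CH2NH2: N on sp³ C, no adjacent C=O → amine.
pendant –NHC(=O)CH3: N bonded to a carbonyl → amide (not amine).
pendant –COOCH3: carbonyl C bonded to C and –OCH3 → ester.
pendant –COCH3: carbonyl C bonded to two carbons → ketone.
para-disubstituted benzene ring → arene.
–OH on an sp³ carbon → alcohol (secondary).
pendant –C≡N: nitrile.
C≡C triple bond → alkyne.
Amine appears at: CH(NH2), CH(CH2NH2) → 2.

2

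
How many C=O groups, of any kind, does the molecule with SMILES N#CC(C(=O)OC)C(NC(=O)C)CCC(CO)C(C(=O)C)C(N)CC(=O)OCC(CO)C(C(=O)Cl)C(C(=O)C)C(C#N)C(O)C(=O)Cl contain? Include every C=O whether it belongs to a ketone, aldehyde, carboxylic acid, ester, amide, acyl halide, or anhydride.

CH(COOCH3): ester, 1 C=O (running total 1).
CH(NHCOCH3): amide, 1 C=O (running total 2).
CH(COCH3): ketone, 1 C=O (running total 3).
CH2COOCH2: ester, 1 C=O (running total 4).
CH(COCl): acyl halide, 1 C=O (running total 5).
CH(COCH3): ketone, 1 C=O (running total 6).
COCl: acyl halide, 1 C=O (running total 7).

7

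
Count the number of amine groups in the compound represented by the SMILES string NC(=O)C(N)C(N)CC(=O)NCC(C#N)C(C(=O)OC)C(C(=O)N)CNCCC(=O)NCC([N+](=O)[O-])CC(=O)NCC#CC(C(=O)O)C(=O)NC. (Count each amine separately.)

3

Working along the chain:
  H2NCO: –C(=O)NH2: carbonyl C bonded to C and to N → amide (the N is not a separate amine).
  CH(NH2): –NH2 on an sp³ carbon with no adjacent C=O → amine.
  CH(NH2): –NH2 on an sp³ carbon with no adjacent C=O → amine.
  CH2CONHCH2: –C(=O)–N– linkage → amide (the N is not an amine).
  CH(CN): pendant –C≡N: nitrile.
  CH(COOCH3): pendant –COOCH3: carbonyl C bonded to C and –OCH3 → ester.
  CH(CONH2): pendant –CONH2: carbonyl C bonded to C and N → amide.
  CH2NHCH2: C–N–C with sp³ carbons and no adjacent C=O → amine (secondary).
  CH2CONHCH2: –C(=O)–N– linkage → amide (the N is not an amine).
  CH(NO2): –NO2 on an sp³ carbon → nitro (the N=O is not a carbonyl).
  CH2CONHCH2: –C(=O)–N– linkage → amide (the N is not an amine).
  C≡C: C≡C triple bond → alkyne.
  CH(COOH): pendant –COOH: carbonyl C bonded to C and –OH → carboxylic acid.
  CONHCH3: –C(=O)NHCH3: carbonyl C bonded to C and to N → amide (the N is not an amine).
Amine appears at: CH(NH2), CH(NH2), CH2NHCH2 → 3.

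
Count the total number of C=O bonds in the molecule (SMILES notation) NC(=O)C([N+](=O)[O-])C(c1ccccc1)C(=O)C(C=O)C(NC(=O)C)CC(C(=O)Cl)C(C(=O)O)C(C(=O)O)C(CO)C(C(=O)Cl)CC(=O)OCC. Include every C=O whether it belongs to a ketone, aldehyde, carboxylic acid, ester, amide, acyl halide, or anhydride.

H2NCO: amide, 1 C=O (running total 1).
CO: ketone, 1 C=O (running total 2).
CH(CHO): aldehyde, 1 C=O (running total 3).
CH(NHCOCH3): amide, 1 C=O (running total 4).
CH(COCl): acyl halide, 1 C=O (running total 5).
CH(COOH): carboxylic acid, 1 C=O (running total 6).
CH(COOH): carboxylic acid, 1 C=O (running total 7).
CH(COCl): acyl halide, 1 C=O (running total 8).
CH2COOCH2: ester, 1 C=O (running total 9).

9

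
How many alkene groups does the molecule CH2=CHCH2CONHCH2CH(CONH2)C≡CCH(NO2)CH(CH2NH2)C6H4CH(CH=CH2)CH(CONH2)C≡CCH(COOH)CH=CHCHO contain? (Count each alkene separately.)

3

Working along the chain:
  CH2=CH: C=C double bond → alkene.
  CH2CONHCH2: –C(=O)–N– linkage → amide (the N is not an amine).
  CH(CONH2): pendant –CONH2: carbonyl C bonded to C and N → amide.
  C≡C: C≡C triple bond → alkyne.
  CH(NO2): –NO2 on an sp³ carbon → nitro (the N=O is not a carbonyl).
  CH(CH2NH2): pendant –CH2NH2: N on sp³ C, no adjacent C=O → amine.
  C6H4: para-disubstituted benzene ring → arene.
  CH(CH=CH2): pendant –CH=CH2: C=C double bond → alkene.
  CH(CONH2): pendant –CONH2: carbonyl C bonded to C and N → amide.
  C≡C: C≡C triple bond → alkyne.
  CH(COOH): pendant –COOH: carbonyl C bonded to C and –OH → carboxylic acid.
  CH=CH: C=C double bond → alkene.
  CHO: terminal –CHO: carbonyl C bonded to H and C → aldehyde.
Alkene appears at: CH2=CH, CH(CH=CH2), CH=CH → 3.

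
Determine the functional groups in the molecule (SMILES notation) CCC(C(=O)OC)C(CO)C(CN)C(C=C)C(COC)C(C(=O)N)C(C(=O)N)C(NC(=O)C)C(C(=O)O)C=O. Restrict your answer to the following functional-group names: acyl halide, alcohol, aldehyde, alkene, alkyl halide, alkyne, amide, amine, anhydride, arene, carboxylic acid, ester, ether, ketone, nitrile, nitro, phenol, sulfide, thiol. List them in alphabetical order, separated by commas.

pendant –COOCH3: carbonyl C bonded to C and –OCH3 → ester.
pendant –CH2OH on an sp³ backbone C → alcohol.
pendant –CH2NH2: N on sp³ C, no adjacent C=O → amine.
pendant –CH=CH2: C=C double bond → alkene.
pendant –CH2OCH3: C–O–C linkage → ether.
pendant –CONH2: carbonyl C bonded to C and N → amide.
pendant –CONH2: carbonyl C bonded to C and N → amide.
pendant –NHC(=O)CH3: N bonded to a carbonyl → amide (not amine).
pendant –COOH: carbonyl C bonded to C and –OH → carboxylic acid.
terminal –CHO: carbonyl C bonded to H and C → aldehyde.

alcohol, aldehyde, alkene, amide, amine, carboxylic acid, ester, ether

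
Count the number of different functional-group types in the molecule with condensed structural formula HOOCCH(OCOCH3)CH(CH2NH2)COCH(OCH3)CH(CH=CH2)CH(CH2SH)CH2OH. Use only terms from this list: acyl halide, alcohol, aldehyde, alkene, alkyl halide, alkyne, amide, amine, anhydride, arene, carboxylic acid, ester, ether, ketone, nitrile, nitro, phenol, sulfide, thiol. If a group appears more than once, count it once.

–COOH: carbonyl C bonded to –OH and C → carboxylic acid (the –OH is not a separate alcohol).
pendant –OC(=O)CH3: an acyloxy group → ester.
pendant –CH2NH2: N on sp³ C, no adjacent C=O → amine.
–C(=O)– with carbon on both sides → ketone.
pendant –OCH3: C–O–C with sp³ C, no adjacent C=O → ether.
pendant –CH=CH2: C=C double bond → alkene.
pendant –CH2SH → thiol.
–OH on an sp³ carbon → alcohol.
Distinct types present: alcohol, alkene, amine, carboxylic acid, ester, ether, ketone, thiol.

8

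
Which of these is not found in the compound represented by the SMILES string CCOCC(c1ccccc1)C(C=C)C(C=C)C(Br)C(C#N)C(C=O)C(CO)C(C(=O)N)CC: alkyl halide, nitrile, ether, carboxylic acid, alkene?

carboxylic acid

ether: present (CH2OCH2 — C–O–C with sp³ carbons on both sides and no adjacent C=O → ether).
alkyl halide: present (CH(Br) — halogen on an sp³ carbon → alkyl halide).
alkene: present (CH(CH=CH2) — pendant –CH=CH2: C=C double bond → alkene).
nitrile: present (CH(CN) — pendant –C≡N: nitrile).
carboxylic acid: absent. In CH(CONH2), the carbonyl is bonded to nitrogen, not to –OH; that is an amide.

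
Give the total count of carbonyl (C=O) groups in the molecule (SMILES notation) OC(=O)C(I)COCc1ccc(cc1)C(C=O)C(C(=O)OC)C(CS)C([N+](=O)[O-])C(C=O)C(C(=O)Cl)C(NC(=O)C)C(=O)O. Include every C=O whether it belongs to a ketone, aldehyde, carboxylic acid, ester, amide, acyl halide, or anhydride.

HOOC: carboxylic acid, 1 C=O (running total 1).
CH(CHO): aldehyde, 1 C=O (running total 2).
CH(COOCH3): ester, 1 C=O (running total 3).
CH(CHO): aldehyde, 1 C=O (running total 4).
CH(COCl): acyl halide, 1 C=O (running total 5).
CH(NHCOCH3): amide, 1 C=O (running total 6).
COOH: carboxylic acid, 1 C=O (running total 7).

7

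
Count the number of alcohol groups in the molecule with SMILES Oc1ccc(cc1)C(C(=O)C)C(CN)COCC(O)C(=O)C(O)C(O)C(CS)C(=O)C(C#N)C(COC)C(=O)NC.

Taking each segment in turn:
  HOC6H4: –OH attached directly to an aromatic ring → phenol (not alcohol); the ring itself is an arene.
  CH(COCH3): pendant –COCH3: carbonyl C bonded to two carbons → ketone.
  CH(CH2NH2): pendant –CH2NH2: N on sp³ C, no adjacent C=O → amine.
  CH2OCH2: C–O–C with sp³ carbons on both sides and no adjacent C=O → ether.
  CH(OH): –OH on an sp³ carbon → alcohol (secondary).
  CO: –C(=O)– with carbon on both sides → ketone.
  CH(OH): –OH on an sp³ carbon → alcohol (secondary).
  CH(OH): –OH on an sp³ carbon → alcohol (secondary).
  CH(CH2SH): pendant –CH2SH → thiol.
  CO: –C(=O)– with carbon on both sides → ketone.
  CH(CN): pendant –C≡N: nitrile.
  CH(CH2OCH3): pendant –CH2OCH3: C–O–C linkage → ether.
  CONHCH3: –C(=O)NHCH3: carbonyl C bonded to C and to N → amide (the N is not an amine).
Alcohol appears at: CH(OH), CH(OH), CH(OH) → 3.

3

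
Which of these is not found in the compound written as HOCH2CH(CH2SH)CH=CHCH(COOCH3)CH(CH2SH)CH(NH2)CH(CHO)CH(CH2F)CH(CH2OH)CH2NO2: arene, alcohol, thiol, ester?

alcohol: present (HOCH2 — HO– on an sp³ carbon → alcohol).
ester: present (CH(COOCH3) — pendant –COOCH3: carbonyl C bonded to C and –OCH3 → ester).
thiol: present (CH(CH2SH) — pendant –CH2SH → thiol).
arene: no segment matches this pattern.

arene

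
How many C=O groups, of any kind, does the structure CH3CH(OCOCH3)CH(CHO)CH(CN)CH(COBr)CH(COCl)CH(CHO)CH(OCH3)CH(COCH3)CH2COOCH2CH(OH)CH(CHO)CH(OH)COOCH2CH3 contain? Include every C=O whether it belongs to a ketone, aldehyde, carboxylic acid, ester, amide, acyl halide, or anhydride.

9

CH(OCOCH3): ester, 1 C=O (running total 1).
CH(CHO): aldehyde, 1 C=O (running total 2).
CH(COBr): acyl halide, 1 C=O (running total 3).
CH(COCl): acyl halide, 1 C=O (running total 4).
CH(CHO): aldehyde, 1 C=O (running total 5).
CH(COCH3): ketone, 1 C=O (running total 6).
CH2COOCH2: ester, 1 C=O (running total 7).
CH(CHO): aldehyde, 1 C=O (running total 8).
COOCH2CH3: ester, 1 C=O (running total 9).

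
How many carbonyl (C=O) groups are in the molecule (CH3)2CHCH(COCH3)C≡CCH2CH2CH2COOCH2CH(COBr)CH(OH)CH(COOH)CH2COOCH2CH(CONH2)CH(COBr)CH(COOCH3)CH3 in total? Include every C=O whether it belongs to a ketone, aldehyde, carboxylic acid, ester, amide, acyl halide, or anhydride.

8

CH(COCH3): ketone, 1 C=O (running total 1).
CH2COOCH2: ester, 1 C=O (running total 2).
CH(COBr): acyl halide, 1 C=O (running total 3).
CH(COOH): carboxylic acid, 1 C=O (running total 4).
CH2COOCH2: ester, 1 C=O (running total 5).
CH(CONH2): amide, 1 C=O (running total 6).
CH(COBr): acyl halide, 1 C=O (running total 7).
CH(COOCH3): ester, 1 C=O (running total 8).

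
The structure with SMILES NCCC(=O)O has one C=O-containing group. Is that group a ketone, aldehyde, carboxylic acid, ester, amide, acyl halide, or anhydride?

The carbonyl is in the COOH segment: –COOH: carbonyl C bonded to –OH and C → carboxylic acid (the –OH is not a separate alcohol).

carboxylic acid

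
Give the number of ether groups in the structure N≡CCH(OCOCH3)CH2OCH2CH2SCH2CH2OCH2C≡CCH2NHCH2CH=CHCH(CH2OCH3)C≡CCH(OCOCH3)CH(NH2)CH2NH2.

N≡C–: carbon triple-bonded to nitrogen → nitrile.
pendant –OC(=O)CH3: an acyloxy group → ester.
C–O–C with sp³ carbons on both sides and no adjacent C=O → ether.
C–S–C linkage → sulfide (thioether).
C–O–C with sp³ carbons on both sides and no adjacent C=O → ether.
C≡C triple bond → alkyne.
C–N–C with sp³ carbons and no adjacent C=O → amine (secondary).
C=C double bond → alkene.
pendant –CH2OCH3: C–O–C linkage → ether.
C≡C triple bond → alkyne.
pendant –OC(=O)CH3: an acyloxy group → ester.
–NH2 on an sp³ carbon with no adjacent C=O → amine.
–NH2 on an sp³ carbon with no adjacent C=O → amine.
Ether appears at: CH2OCH2, CH2OCH2, CH(CH2OCH3) → 3.

3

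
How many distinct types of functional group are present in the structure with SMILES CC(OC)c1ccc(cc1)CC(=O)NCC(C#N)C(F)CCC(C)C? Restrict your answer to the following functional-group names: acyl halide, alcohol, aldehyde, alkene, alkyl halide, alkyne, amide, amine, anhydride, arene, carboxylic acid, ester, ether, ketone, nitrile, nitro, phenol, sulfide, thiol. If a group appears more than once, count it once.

5

Reading the structure from left to right:
  CH(OCH3): pendant –OCH3: C–O–C with sp³ C, no adjacent C=O → ether.
  C6H4: para-disubstituted benzene ring → arene.
  CH2CONHCH2: –C(=O)–N– linkage → amide (the N is not an amine).
  CH(CN): pendant –C≡N: nitrile.
  CH(F): halogen on an sp³ carbon → alkyl halide.
Distinct types present: alkyl halide, amide, arene, ether, nitrile.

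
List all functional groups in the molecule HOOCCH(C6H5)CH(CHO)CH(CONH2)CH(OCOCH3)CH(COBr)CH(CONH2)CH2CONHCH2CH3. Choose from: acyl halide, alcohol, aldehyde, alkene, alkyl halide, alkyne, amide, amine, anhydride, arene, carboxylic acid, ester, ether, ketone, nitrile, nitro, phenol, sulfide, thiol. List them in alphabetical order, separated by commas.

–COOH: carbonyl C bonded to –OH and C → carboxylic acid (the –OH is not a separate alcohol).
pendant –C6H5: benzene ring → arene.
pendant –CHO: carbonyl C bonded to C and H → aldehyde.
pendant –CONH2: carbonyl C bonded to C and N → amide.
pendant –OC(=O)CH3: an acyloxy group → ester.
pendant –C(=O)X: carbonyl C bonded to C and halogen → acyl halide.
pendant –CONH2: carbonyl C bonded to C and N → amide.
–C(=O)–N– linkage → amide (the N is not an amine).

acyl halide, aldehyde, amide, arene, carboxylic acid, ester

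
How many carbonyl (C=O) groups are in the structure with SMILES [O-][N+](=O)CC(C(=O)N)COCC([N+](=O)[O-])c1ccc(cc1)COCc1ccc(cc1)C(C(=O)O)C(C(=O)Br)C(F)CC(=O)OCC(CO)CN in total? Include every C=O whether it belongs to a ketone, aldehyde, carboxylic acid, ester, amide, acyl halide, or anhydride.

CH(CONH2): amide, 1 C=O (running total 1).
CH(COOH): carboxylic acid, 1 C=O (running total 2).
CH(COBr): acyl halide, 1 C=O (running total 3).
CH2COOCH2: ester, 1 C=O (running total 4).

4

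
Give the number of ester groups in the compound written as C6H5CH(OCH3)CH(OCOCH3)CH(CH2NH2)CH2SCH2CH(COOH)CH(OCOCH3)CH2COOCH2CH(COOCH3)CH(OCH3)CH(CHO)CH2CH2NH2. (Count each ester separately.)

4

Taking each segment in turn:
  C6H5: C6H5– phenyl ring → arene.
  CH(OCH3): pendant –OCH3: C–O–C with sp³ C, no adjacent C=O → ether.
  CH(OCOCH3): pendant –OC(=O)CH3: an acyloxy group → ester.
  CH(CH2NH2): pendant –CH2NH2: N on sp³ C, no adjacent C=O → amine.
  CH2SCH2: C–S–C linkage → sulfide (thioether).
  CH(COOH): pendant –COOH: carbonyl C bonded to C and –OH → carboxylic acid.
  CH(OCOCH3): pendant –OC(=O)CH3: an acyloxy group → ester.
  CH2COOCH2: –C(=O)–O–C with C on the carbonyl side → ester.
  CH(COOCH3): pendant –COOCH3: carbonyl C bonded to C and –OCH3 → ester.
  CH(OCH3): pendant –OCH3: C–O–C with sp³ C, no adjacent C=O → ether.
  CH(CHO): pendant –CHO: carbonyl C bonded to C and H → aldehyde.
  CH2NH2: –NH2 on an sp³ carbon with no adjacent C=O → amine.
Ester appears at: CH(OCOCH3), CH(OCOCH3), CH2COOCH2, CH(COOCH3) → 4.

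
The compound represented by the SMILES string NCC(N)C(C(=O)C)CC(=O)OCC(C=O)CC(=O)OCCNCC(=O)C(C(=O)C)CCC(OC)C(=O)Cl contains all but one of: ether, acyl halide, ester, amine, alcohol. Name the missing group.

ether: present (CH(OCH3) — pendant –OCH3: C–O–C with sp³ C, no adjacent C=O → ether).
amine: present (H2NCH2 — –NH2 on an sp³ carbon with no adjacent C=O → amine).
acyl halide: present (COCl — –C(=O)Cl: carbonyl C bonded to C and to a halogen → acyl halide (not alkyl halide)).
ester: present (CH2COOCH2 — –C(=O)–O–C with C on the carbonyl side → ester).
alcohol: no segment matches this pattern.

alcohol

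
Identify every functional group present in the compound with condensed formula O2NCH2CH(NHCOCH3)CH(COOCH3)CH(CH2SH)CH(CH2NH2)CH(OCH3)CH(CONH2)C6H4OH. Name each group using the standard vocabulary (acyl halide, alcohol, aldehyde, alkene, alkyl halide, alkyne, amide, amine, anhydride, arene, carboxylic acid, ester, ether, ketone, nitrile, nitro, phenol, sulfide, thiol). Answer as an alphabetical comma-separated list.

Taking each segment in turn:
  O2NCH2: –NO2 on carbon → nitro group.
  CH(NHCOCH3): pendant –NHC(=O)CH3: N bonded to a carbonyl → amide (not amine).
  CH(COOCH3): pendant –COOCH3: carbonyl C bonded to C and –OCH3 → ester.
  CH(CH2SH): pendant –CH2SH → thiol.
  CH(CH2NH2): pendant –CH2NH2: N on sp³ C, no adjacent C=O → amine.
  CH(OCH3): pendant –OCH3: C–O–C with sp³ C, no adjacent C=O → ether.
  CH(CONH2): pendant –CONH2: carbonyl C bonded to C and N → amide.
  C6H4OH: –OH attached directly to an aromatic ring → phenol (not alcohol); the ring itself is an arene.

amide, amine, arene, ester, ether, nitro, phenol, thiol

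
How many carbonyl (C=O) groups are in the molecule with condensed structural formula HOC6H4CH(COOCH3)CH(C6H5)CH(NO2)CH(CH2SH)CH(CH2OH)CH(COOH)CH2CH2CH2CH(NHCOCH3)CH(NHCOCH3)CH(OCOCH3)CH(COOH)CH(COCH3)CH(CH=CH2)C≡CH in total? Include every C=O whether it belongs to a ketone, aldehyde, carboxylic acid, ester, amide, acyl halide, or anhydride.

CH(COOCH3): ester, 1 C=O (running total 1).
CH(COOH): carboxylic acid, 1 C=O (running total 2).
CH(NHCOCH3): amide, 1 C=O (running total 3).
CH(NHCOCH3): amide, 1 C=O (running total 4).
CH(OCOCH3): ester, 1 C=O (running total 5).
CH(COOH): carboxylic acid, 1 C=O (running total 6).
CH(COCH3): ketone, 1 C=O (running total 7).

7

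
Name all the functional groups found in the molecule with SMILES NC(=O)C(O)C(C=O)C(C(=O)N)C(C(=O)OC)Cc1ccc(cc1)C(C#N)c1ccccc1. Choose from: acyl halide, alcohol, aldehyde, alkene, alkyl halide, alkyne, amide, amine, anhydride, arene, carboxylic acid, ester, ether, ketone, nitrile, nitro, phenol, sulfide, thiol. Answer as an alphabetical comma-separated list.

Working along the chain:
  H2NCO: –C(=O)NH2: carbonyl C bonded to C and to N → amide (the N is not a separate amine).
  CH(OH): –OH on an sp³ carbon → alcohol (secondary).
  CH(CHO): pendant –CHO: carbonyl C bonded to C and H → aldehyde.
  CH(CONH2): pendant –CONH2: carbonyl C bonded to C and N → amide.
  CH(COOCH3): pendant –COOCH3: carbonyl C bonded to C and –OCH3 → ester.
  C6H4: para-disubstituted benzene ring → arene.
  CH(CN): pendant –C≡N: nitrile.
  C6H5: –C6H5 phenyl ring → arene.

alcohol, aldehyde, amide, arene, ester, nitrile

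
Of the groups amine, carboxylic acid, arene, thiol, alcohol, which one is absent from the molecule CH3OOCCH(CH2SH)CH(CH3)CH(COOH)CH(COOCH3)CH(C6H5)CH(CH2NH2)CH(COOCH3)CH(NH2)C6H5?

carboxylic acid: present (CH(COOH) — pendant –COOH: carbonyl C bonded to C and –OH → carboxylic acid).
arene: present (CH(C6H5) — pendant –C6H5: benzene ring → arene).
thiol: present (CH(CH2SH) — pendant –CH2SH → thiol).
amine: present (CH(CH2NH2) — pendant –CH2NH2: N on sp³ C, no adjacent C=O → amine).
alcohol: absent. In CH(COOH), the –OH sits on a carbonyl carbon, making it part of a carboxylic acid, not an alcohol.

alcohol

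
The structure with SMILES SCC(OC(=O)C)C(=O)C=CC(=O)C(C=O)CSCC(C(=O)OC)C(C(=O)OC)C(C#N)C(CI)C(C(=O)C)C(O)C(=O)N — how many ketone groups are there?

3

Working along the chain:
  HSCH2: –SH on an sp³ carbon → thiol.
  CH(OCOCH3): pendant –OC(=O)CH3: an acyloxy group → ester.
  CO: –C(=O)– with carbon on both sides → ketone.
  CH=CH: C=C double bond → alkene.
  CO: –C(=O)– with carbon on both sides → ketone.
  CH(CHO): pendant –CHO: carbonyl C bonded to C and H → aldehyde.
  CH2SCH2: C–S–C linkage → sulfide (thioether).
  CH(COOCH3): pendant –COOCH3: carbonyl C bonded to C and –OCH3 → ester.
  CH(COOCH3): pendant –COOCH3: carbonyl C bonded to C and –OCH3 → ester.
  CH(CN): pendant –C≡N: nitrile.
  CH(CH2I): pendant –CH2X: halogen on sp³ carbon → alkyl halide.
  CH(COCH3): pendant –COCH3: carbonyl C bonded to two carbons → ketone.
  CH(OH): –OH on an sp³ carbon → alcohol (secondary).
  CONH2: –C(=O)NH2: carbonyl C bonded to C and to N → amide (the N is not a separate amine).
Ketone appears at: CO, CO, CH(COCH3) → 3.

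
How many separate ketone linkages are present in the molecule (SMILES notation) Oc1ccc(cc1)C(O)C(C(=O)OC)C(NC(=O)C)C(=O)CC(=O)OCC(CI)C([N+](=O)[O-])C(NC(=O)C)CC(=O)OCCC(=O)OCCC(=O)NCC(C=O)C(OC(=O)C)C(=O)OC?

–OH attached directly to an aromatic ring → phenol (not alcohol); the ring itself is an arene.
–OH on an sp³ carbon → alcohol (secondary).
pendant –COOCH3: carbonyl C bonded to C and –OCH3 → ester.
pendant –NHC(=O)CH3: N bonded to a carbonyl → amide (not amine).
–C(=O)– with carbon on both sides → ketone.
–C(=O)–O–C with C on the carbonyl side → ester.
pendant –CH2X: halogen on sp³ carbon → alkyl halide.
–NO2 on an sp³ carbon → nitro (the N=O is not a carbonyl).
pendant –NHC(=O)CH3: N bonded to a carbonyl → amide (not amine).
–C(=O)–O–C with C on the carbonyl side → ester.
–C(=O)–O–C with C on the carbonyl side → ester.
–C(=O)–N– linkage → amide (the N is not an amine).
pendant –CHO: carbonyl C bonded to C and H → aldehyde.
pendant –OC(=O)CH3: an acyloxy group → ester.
–C(=O)OCH3: carbonyl C bonded to C and to –OCH3 → ester (not ketone + ether).
Ketone appears at: CO → 1.

1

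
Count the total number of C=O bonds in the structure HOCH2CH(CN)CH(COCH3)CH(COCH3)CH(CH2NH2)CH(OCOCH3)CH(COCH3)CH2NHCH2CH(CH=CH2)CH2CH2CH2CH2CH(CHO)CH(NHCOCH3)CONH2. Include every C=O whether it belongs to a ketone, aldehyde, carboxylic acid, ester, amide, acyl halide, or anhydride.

CH(COCH3): ketone, 1 C=O (running total 1).
CH(COCH3): ketone, 1 C=O (running total 2).
CH(OCOCH3): ester, 1 C=O (running total 3).
CH(COCH3): ketone, 1 C=O (running total 4).
CH(CHO): aldehyde, 1 C=O (running total 5).
CH(NHCOCH3): amide, 1 C=O (running total 6).
CONH2: amide, 1 C=O (running total 7).

7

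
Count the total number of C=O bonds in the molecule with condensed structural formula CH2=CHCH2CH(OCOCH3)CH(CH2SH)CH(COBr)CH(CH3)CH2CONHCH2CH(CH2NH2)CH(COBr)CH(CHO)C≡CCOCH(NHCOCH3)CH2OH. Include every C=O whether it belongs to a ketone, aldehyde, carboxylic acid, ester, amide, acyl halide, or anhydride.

7

CH(OCOCH3): ester, 1 C=O (running total 1).
CH(COBr): acyl halide, 1 C=O (running total 2).
CH2CONHCH2: amide, 1 C=O (running total 3).
CH(COBr): acyl halide, 1 C=O (running total 4).
CH(CHO): aldehyde, 1 C=O (running total 5).
CO: ketone, 1 C=O (running total 6).
CH(NHCOCH3): amide, 1 C=O (running total 7).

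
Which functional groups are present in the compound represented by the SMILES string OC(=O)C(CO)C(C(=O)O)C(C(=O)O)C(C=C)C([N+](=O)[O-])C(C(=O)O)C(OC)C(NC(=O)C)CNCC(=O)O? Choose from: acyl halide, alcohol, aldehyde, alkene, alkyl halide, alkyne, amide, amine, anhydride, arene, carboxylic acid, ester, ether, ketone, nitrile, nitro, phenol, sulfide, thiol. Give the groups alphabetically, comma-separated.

alcohol, alkene, amide, amine, carboxylic acid, ether, nitro

–COOH: carbonyl C bonded to –OH and C → carboxylic acid (the –OH is not a separate alcohol).
pendant –CH2OH on an sp³ backbone C → alcohol.
pendant –COOH: carbonyl C bonded to C and –OH → carboxylic acid.
pendant –COOH: carbonyl C bonded to C and –OH → carboxylic acid.
pendant –CH=CH2: C=C double bond → alkene.
–NO2 on an sp³ carbon → nitro (the N=O is not a carbonyl).
pendant –COOH: carbonyl C bonded to C and –OH → carboxylic acid.
pendant –OCH3: C–O–C with sp³ C, no adjacent C=O → ether.
pendant –NHC(=O)CH3: N bonded to a carbonyl → amide (not amine).
C–N–C with sp³ carbons and no adjacent C=O → amine (secondary).
–COOH: carbonyl C bonded to –OH and C → carboxylic acid (the –OH is not a separate alcohol).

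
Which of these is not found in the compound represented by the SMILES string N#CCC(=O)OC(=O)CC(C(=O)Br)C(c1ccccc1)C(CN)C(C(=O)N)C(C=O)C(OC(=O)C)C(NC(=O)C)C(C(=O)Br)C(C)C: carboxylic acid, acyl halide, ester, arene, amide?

carboxylic acid

acyl halide: present (CH(COBr) — pendant –C(=O)X: carbonyl C bonded to C and halogen → acyl halide).
arene: present (CH(C6H5) — pendant –C6H5: benzene ring → arene).
amide: present (CH(CONH2) — pendant –CONH2: carbonyl C bonded to C and N → amide).
ester: present (CH(OCOCH3) — pendant –OC(=O)CH3: an acyloxy group → ester).
carboxylic acid: absent. In CH(OCOCH3), the acyl oxygen is bonded to carbon (–O–C), not to H, so this is an ester. In each of CH(CONH2) and CH(NHCOCH3), the carbonyl is bonded to nitrogen, not to –OH; that is an amide.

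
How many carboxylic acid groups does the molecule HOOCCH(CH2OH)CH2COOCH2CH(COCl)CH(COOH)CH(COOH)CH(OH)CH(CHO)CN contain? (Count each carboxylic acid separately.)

3

Working along the chain:
  HOOC: –COOH: carbonyl C bonded to –OH and C → carboxylic acid (the –OH is not a separate alcohol).
  CH(CH2OH): pendant –CH2OH on an sp³ backbone C → alcohol.
  CH2COOCH2: –C(=O)–O–C with C on the carbonyl side → ester.
  CH(COCl): pendant –C(=O)X: carbonyl C bonded to C and halogen → acyl halide.
  CH(COOH): pendant –COOH: carbonyl C bonded to C and –OH → carboxylic acid.
  CH(COOH): pendant –COOH: carbonyl C bonded to C and –OH → carboxylic acid.
  CH(OH): –OH on an sp³ carbon → alcohol (secondary).
  CH(CHO): pendant –CHO: carbonyl C bonded to C and H → aldehyde.
  CN: –C≡N: carbon triple-bonded to nitrogen → nitrile.
Carboxylic acid appears at: HOOC, CH(COOH), CH(COOH) → 3.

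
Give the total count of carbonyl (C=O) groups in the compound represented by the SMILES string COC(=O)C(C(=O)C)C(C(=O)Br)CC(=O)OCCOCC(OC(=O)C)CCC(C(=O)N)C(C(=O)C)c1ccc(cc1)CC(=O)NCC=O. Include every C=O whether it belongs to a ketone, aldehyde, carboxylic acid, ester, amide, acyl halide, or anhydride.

CH3OOC: ester, 1 C=O (running total 1).
CH(COCH3): ketone, 1 C=O (running total 2).
CH(COBr): acyl halide, 1 C=O (running total 3).
CH2COOCH2: ester, 1 C=O (running total 4).
CH(OCOCH3): ester, 1 C=O (running total 5).
CH(CONH2): amide, 1 C=O (running total 6).
CH(COCH3): ketone, 1 C=O (running total 7).
CH2CONHCH2: amide, 1 C=O (running total 8).
CHO: aldehyde, 1 C=O (running total 9).

9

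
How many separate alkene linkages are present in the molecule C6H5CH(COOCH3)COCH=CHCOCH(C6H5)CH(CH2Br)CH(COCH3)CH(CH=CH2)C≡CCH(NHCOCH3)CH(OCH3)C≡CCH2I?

2

C6H5– phenyl ring → arene.
pendant –COOCH3: carbonyl C bonded to C and –OCH3 → ester.
–C(=O)– with carbon on both sides → ketone.
C=C double bond → alkene.
–C(=O)– with carbon on both sides → ketone.
pendant –C6H5: benzene ring → arene.
pendant –CH2X: halogen on sp³ carbon → alkyl halide.
pendant –COCH3: carbonyl C bonded to two carbons → ketone.
pendant –CH=CH2: C=C double bond → alkene.
C≡C triple bond → alkyne.
pendant –NHC(=O)CH3: N bonded to a carbonyl → amide (not amine).
pendant –OCH3: C–O–C with sp³ C, no adjacent C=O → ether.
C≡C triple bond → alkyne.
halogen on an sp³ carbon → alkyl halide.
Alkene appears at: CH=CH, CH(CH=CH2) → 2.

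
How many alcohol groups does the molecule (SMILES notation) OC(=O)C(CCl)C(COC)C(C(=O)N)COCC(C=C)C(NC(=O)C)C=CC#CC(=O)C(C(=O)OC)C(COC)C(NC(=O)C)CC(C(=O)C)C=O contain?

Reading the structure from left to right:
  HOOC: –COOH: carbonyl C bonded to –OH and C → carboxylic acid (the –OH is not a separate alcohol).
  CH(CH2Cl): pendant –CH2X: halogen on sp³ carbon → alkyl halide.
  CH(CH2OCH3): pendant –CH2OCH3: C–O–C linkage → ether.
  CH(CONH2): pendant –CONH2: carbonyl C bonded to C and N → amide.
  CH2OCH2: C–O–C with sp³ carbons on both sides and no adjacent C=O → ether.
  CH(CH=CH2): pendant –CH=CH2: C=C double bond → alkene.
  CH(NHCOCH3): pendant –NHC(=O)CH3: N bonded to a carbonyl → amide (not amine).
  CH=CH: C=C double bond → alkene.
  C≡C: C≡C triple bond → alkyne.
  CO: –C(=O)– with carbon on both sides → ketone.
  CH(COOCH3): pendant –COOCH3: carbonyl C bonded to C and –OCH3 → ester.
  CH(CH2OCH3): pendant –CH2OCH3: C–O–C linkage → ether.
  CH(NHCOCH3): pendant –NHC(=O)CH3: N bonded to a carbonyl → amide (not amine).
  CH(COCH3): pendant –COCH3: carbonyl C bonded to two carbons → ketone.
  CHO: terminal –CHO: carbonyl C bonded to H and C → aldehyde.
No segment is a alcohol: HOOC is carboxylic acid, not alcohol; CH(CH2OCH3) is ether, not alcohol; CH2OCH2 is ether, not alcohol. → 0.

0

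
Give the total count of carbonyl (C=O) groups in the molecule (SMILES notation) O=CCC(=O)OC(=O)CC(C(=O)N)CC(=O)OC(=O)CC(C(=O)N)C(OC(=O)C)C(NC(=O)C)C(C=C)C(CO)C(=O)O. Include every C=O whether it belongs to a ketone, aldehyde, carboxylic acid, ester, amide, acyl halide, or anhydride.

10

OHC: aldehyde, 1 C=O (running total 1).
CH2CO-O-COCH2: anhydride, 2 C=O (running total 3).
CH(CONH2): amide, 1 C=O (running total 4).
CH2CO-O-COCH2: anhydride, 2 C=O (running total 6).
CH(CONH2): amide, 1 C=O (running total 7).
CH(OCOCH3): ester, 1 C=O (running total 8).
CH(NHCOCH3): amide, 1 C=O (running total 9).
COOH: carboxylic acid, 1 C=O (running total 10).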